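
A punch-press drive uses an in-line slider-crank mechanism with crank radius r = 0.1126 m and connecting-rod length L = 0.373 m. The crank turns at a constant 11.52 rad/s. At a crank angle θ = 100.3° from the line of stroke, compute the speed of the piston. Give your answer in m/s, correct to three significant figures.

ω = 11.52 rad/s
For an in-line slider-crank, x = r cosθ + √(L² − r² sin²θ), so v = −rω sinθ·[1 + r cosθ/√(L² − r² sin²θ)].
With r = 0.1126 m, L = 0.373 m, θ = 100.3°: √(L² − r² sin²θ) = 0.35617 m.
v = −0.1126·11.52·0.98389·[1 + 0.1126·-0.17880/0.35617] = -1.2041 m/s.
|v| = 1.2041 m/s.

1.20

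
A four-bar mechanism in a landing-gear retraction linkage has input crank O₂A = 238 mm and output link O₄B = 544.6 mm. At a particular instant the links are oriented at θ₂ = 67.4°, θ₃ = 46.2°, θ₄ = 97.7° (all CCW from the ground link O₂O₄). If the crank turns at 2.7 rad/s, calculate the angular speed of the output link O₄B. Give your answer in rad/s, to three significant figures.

0.545

ω₂ = 2.7 rad/s
Differentiating the loop-closure r₂e^{iθ₂}+r₃e^{iθ₃}=r₁+r₄e^{iθ₄} gives r₂ω₂e^{iθ₂}+r₃ω₃e^{iθ₃}=r₄ω₄e^{iθ₄}.
Eliminating the other unknown: ω₄ = r₂ω₂ sin(θ₂−θ₃) / [r₄ sin(θ₄−θ₃)].
Numerator sine = +0.36162; denominator sine = +0.78261.
Result = 0.238·2.7·(+0.36162) / (0.5446·(+0.78261)) = +0.54523 rad/s; magnitude 0.54523 rad/s.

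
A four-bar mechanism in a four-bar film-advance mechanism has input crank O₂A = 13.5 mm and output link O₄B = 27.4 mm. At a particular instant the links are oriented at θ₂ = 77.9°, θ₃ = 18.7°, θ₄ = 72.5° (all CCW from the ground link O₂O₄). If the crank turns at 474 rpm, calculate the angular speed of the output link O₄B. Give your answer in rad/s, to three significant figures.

ω₂ = 49.64 rad/s (from 474 rpm).
Differentiating the loop-closure r₂e^{iθ₂}+r₃e^{iθ₃}=r₁+r₄e^{iθ₄} gives r₂ω₂e^{iθ₂}+r₃ω₃e^{iθ₃}=r₄ω₄e^{iθ₄}.
Eliminating the other unknown: ω₄ = r₂ω₂ sin(θ₂−θ₃) / [r₄ sin(θ₄−θ₃)].
Numerator sine = +0.85896; denominator sine = +0.80696.
Result = 0.0135·49.64·(+0.85896) / (0.0274·(+0.80696)) = +26.032 rad/s; magnitude 26.032 rad/s.

26.0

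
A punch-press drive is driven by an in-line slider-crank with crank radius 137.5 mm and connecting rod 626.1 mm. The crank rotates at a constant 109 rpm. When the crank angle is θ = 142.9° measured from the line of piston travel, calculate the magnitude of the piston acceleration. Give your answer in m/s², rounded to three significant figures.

13.2

ω = 2π·109/60 = 11.41 rad/s
x(θ) = r cosθ + √(L² − r² sin²θ); with ω constant, a = ω²·d²x/dθ².
d²x/dθ² = −r cosθ − r²(cos2θ)/√u − r⁴ sin²2θ/(4u^{3/2}),  u = L² − r² sin²θ = 0.385122 m².
Substituting r = 0.1375 m, L = 0.6261 m, θ = 142.9°: d²x/dθ² = +0.10103 m.
a = ω²·d²x/dθ² = (11.41)²·(+0.10103) = +13.163 m/s²;  |a| = 13.163 m/s².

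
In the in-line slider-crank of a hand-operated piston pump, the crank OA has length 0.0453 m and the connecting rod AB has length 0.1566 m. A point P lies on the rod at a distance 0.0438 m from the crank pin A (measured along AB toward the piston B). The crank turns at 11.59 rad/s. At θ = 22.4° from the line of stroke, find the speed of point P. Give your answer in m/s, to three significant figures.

ω = 11.59 rad/s.  Crank-pin speed |V_A| = rω = 0.52503 m/s, perpendicular to OA.
Rod angle: sinφ = −(r/L) sinθ ⇒ φ = -6.329°; ω_rod = −rω cosθ/√(L²−r²sin²θ) = -3.1187 rad/s.
V_P = V_A + ω_rod × AP, with AP = 0.0438 m along the rod.
Components: V_Px = −rω sinθ − a·ω_rod·sinφ = -0.21513 m/s;  V_Py = rω cosθ + a·ω_rod·cosφ = +0.34965 m/s.
|V_P| = √(V_Px² + V_Py²) = 0.41053 m/s.

0.411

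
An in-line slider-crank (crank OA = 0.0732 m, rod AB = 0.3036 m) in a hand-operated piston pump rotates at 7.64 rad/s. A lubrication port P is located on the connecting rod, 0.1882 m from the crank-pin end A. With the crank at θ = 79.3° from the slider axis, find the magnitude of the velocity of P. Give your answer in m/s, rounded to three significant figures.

0.567

ω = 7.64 rad/s.  Crank-pin speed |V_A| = rω = 0.55925 m/s, perpendicular to OA.
Rod angle: sinφ = −(r/L) sinθ ⇒ φ = -13.705°; ω_rod = −rω cosθ/√(L²−r²sin²θ) = -0.35203 rad/s.
V_P = V_A + ω_rod × AP, with AP = 0.1882 m along the rod.
Components: V_Px = −rω sinθ − a·ω_rod·sinφ = -0.56522 m/s;  V_Py = rω cosθ + a·ω_rod·cosφ = +0.039468 m/s.
|V_P| = √(V_Px² + V_Py²) = 0.5666 m/s.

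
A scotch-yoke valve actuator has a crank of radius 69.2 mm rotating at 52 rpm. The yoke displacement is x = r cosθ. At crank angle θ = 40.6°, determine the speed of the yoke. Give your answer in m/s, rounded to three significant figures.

0.245

ω = 5.445 rad/s (from 52 rpm).
x = r cosθ ⇒ ẋ = −rω sinθ.
|v| = rω|sinθ| = 0.0692·5.445·|sin 40.6°| = 0.24523 m/s.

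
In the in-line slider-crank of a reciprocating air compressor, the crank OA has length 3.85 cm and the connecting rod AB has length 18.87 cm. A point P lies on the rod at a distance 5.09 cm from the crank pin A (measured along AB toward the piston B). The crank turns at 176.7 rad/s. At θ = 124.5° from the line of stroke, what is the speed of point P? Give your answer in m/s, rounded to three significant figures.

ω = 176.7 rad/s.  Crank-pin speed |V_A| = rω = 6.8029 m/s, perpendicular to OA.
Rod angle: sinφ = −(r/L) sinθ ⇒ φ = -9.680°; ω_rod = −rω cosθ/√(L²−r²sin²θ) = +20.715 rad/s.
V_P = V_A + ω_rod × AP, with AP = 0.0509 m along the rod.
Components: V_Px = −rω sinθ − a·ω_rod·sinφ = -5.4292 m/s;  V_Py = rω cosθ + a·ω_rod·cosφ = -2.8139 m/s.
|V_P| = √(V_Px² + V_Py²) = 6.1151 m/s.

6.12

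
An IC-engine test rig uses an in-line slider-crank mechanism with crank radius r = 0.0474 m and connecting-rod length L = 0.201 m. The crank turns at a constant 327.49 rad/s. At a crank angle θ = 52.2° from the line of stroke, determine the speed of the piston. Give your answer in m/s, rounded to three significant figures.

14.1

ω = 327.5 rad/s
For an in-line slider-crank, x = r cosθ + √(L² − r² sin²θ), so v = −rω sinθ·[1 + r cosθ/√(L² − r² sin²θ)].
With r = 0.0474 m, L = 0.201 m, θ = 52.2°: √(L² − r² sin²θ) = 0.19748 m.
v = −0.0474·327.5·0.79016·[1 + 0.0474·0.61291/0.19748] = -14.07 m/s.
|v| = 14.07 m/s.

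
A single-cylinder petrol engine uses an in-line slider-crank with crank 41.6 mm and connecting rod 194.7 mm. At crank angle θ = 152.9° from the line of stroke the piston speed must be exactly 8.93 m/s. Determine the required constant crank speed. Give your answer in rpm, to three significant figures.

For an in-line slider-crank, |v_piston| = rω|sinθ|·[1 + r cosθ/√(L² − r² sin²θ)].
With r = 0.0416 m, L = 0.1947 m, θ = 152.9°: the bracketed kinematic factor |dx/dθ| = 0.015329 m.
ω = v/|dx/dθ| = 8.93/0.015329 = 582.56 rad/s.
N = 60ω/(2π) = 5563 rpm.

5560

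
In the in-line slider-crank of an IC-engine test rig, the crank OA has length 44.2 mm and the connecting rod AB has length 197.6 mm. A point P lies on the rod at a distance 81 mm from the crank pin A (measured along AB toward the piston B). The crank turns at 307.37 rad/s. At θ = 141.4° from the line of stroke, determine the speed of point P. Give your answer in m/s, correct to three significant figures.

10.1

ω = 307.4 rad/s.  Crank-pin speed |V_A| = rω = 13.586 m/s, perpendicular to OA.
Rod angle: sinφ = −(r/L) sinθ ⇒ φ = -8.022°; ω_rod = −rω cosθ/√(L²−r²sin²θ) = +54.263 rad/s.
V_P = V_A + ω_rod × AP, with AP = 0.081 m along the rod.
Components: V_Px = −rω sinθ − a·ω_rod·sinφ = -7.8625 m/s;  V_Py = rω cosθ + a·ω_rod·cosφ = -6.2652 m/s.
|V_P| = √(V_Px² + V_Py²) = 10.053 m/s.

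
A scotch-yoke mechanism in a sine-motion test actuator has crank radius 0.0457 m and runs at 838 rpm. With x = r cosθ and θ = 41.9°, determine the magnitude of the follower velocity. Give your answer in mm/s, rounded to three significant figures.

2680

ω = 87.76 rad/s (from 838 rpm).
x = r cosθ ⇒ ẋ = −rω sinθ.
|v| = rω|sinθ| = 0.0457·87.76·|sin 41.9°| = 2.6783 m/s = 2678.3 mm/s.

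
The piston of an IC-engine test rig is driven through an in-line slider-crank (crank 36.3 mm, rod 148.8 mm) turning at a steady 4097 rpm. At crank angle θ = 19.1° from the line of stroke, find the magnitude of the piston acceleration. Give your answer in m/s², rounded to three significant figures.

ω = 2π·4097/60 = 429 rad/s
x(θ) = r cosθ + √(L² − r² sin²θ); with ω constant, a = ω²·d²x/dθ².
d²x/dθ² = −r cosθ − r²(cos2θ)/√u − r⁴ sin²2θ/(4u^{3/2}),  u = L² − r² sin²θ = 0.0220004 m².
Substituting r = 0.0363 m, L = 0.1488 m, θ = 19.1°: d²x/dθ² = -0.041334 m.
a = ω²·d²x/dθ² = (429)²·(-0.041334) = -7608.4 m/s²;  |a| = 7608.4 m/s².

7610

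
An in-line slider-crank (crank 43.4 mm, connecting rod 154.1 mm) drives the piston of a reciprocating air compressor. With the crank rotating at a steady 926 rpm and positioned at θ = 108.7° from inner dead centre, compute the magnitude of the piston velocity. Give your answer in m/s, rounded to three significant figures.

3.61

ω = 2π·926/60 = 96.97 rad/s
For an in-line slider-crank, x = r cosθ + √(L² − r² sin²θ), so v = −rω sinθ·[1 + r cosθ/√(L² − r² sin²θ)].
With r = 0.0434 m, L = 0.1541 m, θ = 108.7°: √(L² − r² sin²θ) = 0.14852 m.
v = −0.0434·96.97·0.94721·[1 + 0.0434·-0.32061/0.14852] = -3.6129 m/s.
|v| = 3.6129 m/s.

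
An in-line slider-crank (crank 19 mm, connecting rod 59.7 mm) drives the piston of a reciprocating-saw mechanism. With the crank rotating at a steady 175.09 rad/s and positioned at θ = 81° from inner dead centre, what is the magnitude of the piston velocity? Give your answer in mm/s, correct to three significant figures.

3460

ω = 175.1 rad/s
For an in-line slider-crank, x = r cosθ + √(L² − r² sin²θ), so v = −rω sinθ·[1 + r cosθ/√(L² − r² sin²θ)].
With r = 0.019 m, L = 0.0597 m, θ = 81°: √(L² − r² sin²θ) = 0.056674 m.
v = −0.019·175.1·0.98769·[1 + 0.019·0.15643/0.056674] = -3.4581 m/s.
|v| = 3.4581 m/s = 3458.1 mm/s.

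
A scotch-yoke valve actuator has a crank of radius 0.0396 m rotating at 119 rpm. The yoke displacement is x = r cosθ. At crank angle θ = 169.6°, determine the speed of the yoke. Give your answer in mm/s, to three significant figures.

ω = 12.46 rad/s (from 119 rpm).
x = r cosθ ⇒ ẋ = −rω sinθ.
|v| = rω|sinθ| = 0.0396·12.46·|sin 169.6°| = 0.089083 m/s = 89.083 mm/s.

89.1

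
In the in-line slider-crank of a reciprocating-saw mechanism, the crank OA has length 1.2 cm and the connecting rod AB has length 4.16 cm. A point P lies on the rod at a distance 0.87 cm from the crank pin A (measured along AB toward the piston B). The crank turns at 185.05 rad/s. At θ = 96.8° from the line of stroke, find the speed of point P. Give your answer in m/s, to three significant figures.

2.20

ω = 185.1 rad/s.  Crank-pin speed |V_A| = rω = 2.2206 m/s, perpendicular to OA.
Rod angle: sinφ = −(r/L) sinθ ⇒ φ = -16.644°; ω_rod = −rω cosθ/√(L²−r²sin²θ) = +6.5968 rad/s.
V_P = V_A + ω_rod × AP, with AP = 0.0087 m along the rod.
Components: V_Px = −rω sinθ − a·ω_rod·sinφ = -2.1885 m/s;  V_Py = rω cosθ + a·ω_rod·cosφ = -0.20794 m/s.
|V_P| = √(V_Px² + V_Py²) = 2.1984 m/s.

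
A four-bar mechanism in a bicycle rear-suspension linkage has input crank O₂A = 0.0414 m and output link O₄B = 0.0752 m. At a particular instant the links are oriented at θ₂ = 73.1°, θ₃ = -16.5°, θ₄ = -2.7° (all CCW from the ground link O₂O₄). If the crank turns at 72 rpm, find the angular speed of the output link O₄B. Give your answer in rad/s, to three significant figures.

17.4

ω₂ = 7.54 rad/s (from 72 rpm).
Differentiating the loop-closure r₂e^{iθ₂}+r₃e^{iθ₃}=r₁+r₄e^{iθ₄} gives r₂ω₂e^{iθ₂}+r₃ω₃e^{iθ₃}=r₄ω₄e^{iθ₄}.
Eliminating the other unknown: ω₄ = r₂ω₂ sin(θ₂−θ₃) / [r₄ sin(θ₄−θ₃)].
Numerator sine = +0.99998; denominator sine = +0.23853.
Result = 0.0414·7.54·(+0.99998) / (0.0752·(+0.23853)) = +17.401 rad/s; magnitude 17.401 rad/s.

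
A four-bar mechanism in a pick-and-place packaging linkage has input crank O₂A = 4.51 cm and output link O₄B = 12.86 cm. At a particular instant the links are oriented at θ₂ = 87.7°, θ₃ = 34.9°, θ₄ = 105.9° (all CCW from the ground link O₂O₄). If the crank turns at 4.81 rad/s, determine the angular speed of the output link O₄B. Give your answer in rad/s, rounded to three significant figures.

ω₂ = 4.81 rad/s
Differentiating the loop-closure r₂e^{iθ₂}+r₃e^{iθ₃}=r₁+r₄e^{iθ₄} gives r₂ω₂e^{iθ₂}+r₃ω₃e^{iθ₃}=r₄ω₄e^{iθ₄}.
Eliminating the other unknown: ω₄ = r₂ω₂ sin(θ₂−θ₃) / [r₄ sin(θ₄−θ₃)].
Numerator sine = +0.79653; denominator sine = +0.94552.
Result = 0.0451·4.81·(+0.79653) / (0.1286·(+0.94552)) = +1.4211 rad/s; magnitude 1.4211 rad/s.

1.42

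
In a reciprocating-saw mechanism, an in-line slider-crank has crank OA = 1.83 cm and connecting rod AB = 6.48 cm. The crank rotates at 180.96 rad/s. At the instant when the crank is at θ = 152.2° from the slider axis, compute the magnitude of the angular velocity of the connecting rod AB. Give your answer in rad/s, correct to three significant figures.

45.6

ω = 181 rad/s
The rod makes angle φ with the slider axis where L sinφ = r sinθ; differentiating, L cosφ·φ̇ = r ω cosθ.
L cosφ = √(L² − r² sin²θ) = 0.064235 m.
|ω_rod| = r ω |cosθ| / √(L² − r² sin²θ) = 0.0183·181·0.88458/0.064235 = 45.603 rad/s.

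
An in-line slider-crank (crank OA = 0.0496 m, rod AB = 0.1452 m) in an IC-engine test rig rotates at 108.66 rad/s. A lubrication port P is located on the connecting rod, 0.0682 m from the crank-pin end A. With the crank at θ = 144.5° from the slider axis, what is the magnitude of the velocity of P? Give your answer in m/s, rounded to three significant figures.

ω = 108.7 rad/s.  Crank-pin speed |V_A| = rω = 5.3895 m/s, perpendicular to OA.
Rod angle: sinφ = −(r/L) sinθ ⇒ φ = -11.441°; ω_rod = −rω cosθ/√(L²−r²sin²θ) = +30.831 rad/s.
V_P = V_A + ω_rod × AP, with AP = 0.0682 m along the rod.
Components: V_Px = −rω sinθ − a·ω_rod·sinφ = -2.7126 m/s;  V_Py = rω cosθ + a·ω_rod·cosφ = -2.3268 m/s.
|V_P| = √(V_Px² + V_Py²) = 3.5738 m/s.

3.57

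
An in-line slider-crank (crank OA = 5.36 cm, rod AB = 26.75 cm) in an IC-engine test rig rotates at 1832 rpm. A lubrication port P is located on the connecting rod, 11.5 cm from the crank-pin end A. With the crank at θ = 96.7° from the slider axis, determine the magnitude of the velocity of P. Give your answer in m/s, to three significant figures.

10.1

ω = 191.8 rad/s.  Crank-pin speed |V_A| = rω = 10.283 m/s, perpendicular to OA.
Rod angle: sinφ = −(r/L) sinθ ⇒ φ = -11.479°; ω_rod = −rω cosθ/√(L²−r²sin²θ) = +4.5765 rad/s.
V_P = V_A + ω_rod × AP, with AP = 0.115 m along the rod.
Components: V_Px = −rω sinθ − a·ω_rod·sinφ = -10.108 m/s;  V_Py = rω cosθ + a·ω_rod·cosφ = -0.68395 m/s.
|V_P| = √(V_Px² + V_Py²) = 10.131 m/s.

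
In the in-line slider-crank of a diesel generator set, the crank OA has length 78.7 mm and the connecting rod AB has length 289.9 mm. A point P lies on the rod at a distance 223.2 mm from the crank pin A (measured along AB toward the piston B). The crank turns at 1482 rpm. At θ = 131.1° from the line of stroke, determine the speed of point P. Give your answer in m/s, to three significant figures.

ω = 155.2 rad/s.  Crank-pin speed |V_A| = rω = 12.214 m/s, perpendicular to OA.
Rod angle: sinφ = −(r/L) sinθ ⇒ φ = -11.804°; ω_rod = −rω cosθ/√(L²−r²sin²θ) = +28.294 rad/s.
V_P = V_A + ω_rod × AP, with AP = 0.2232 m along the rod.
Components: V_Px = −rω sinθ − a·ω_rod·sinφ = -7.912 m/s;  V_Py = rω cosθ + a·ω_rod·cosφ = -1.8473 m/s.
|V_P| = √(V_Px² + V_Py²) = 8.1248 m/s.

8.12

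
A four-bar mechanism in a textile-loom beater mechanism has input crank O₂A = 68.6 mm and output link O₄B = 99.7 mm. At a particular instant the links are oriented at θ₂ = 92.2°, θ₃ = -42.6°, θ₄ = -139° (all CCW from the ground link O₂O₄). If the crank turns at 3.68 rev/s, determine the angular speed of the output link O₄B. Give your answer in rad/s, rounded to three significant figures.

11.4

ω₂ = 23.12 rad/s (from 3.68 rev/s).
Differentiating the loop-closure r₂e^{iθ₂}+r₃e^{iθ₃}=r₁+r₄e^{iθ₄} gives r₂ω₂e^{iθ₂}+r₃ω₃e^{iθ₃}=r₄ω₄e^{iθ₄}.
Eliminating the other unknown: ω₄ = r₂ω₂ sin(θ₂−θ₃) / [r₄ sin(θ₄−θ₃)].
Numerator sine = +0.70957; denominator sine = -0.99377.
Result = 0.0686·23.12·(+0.70957) / (0.0997·(-0.99377)) = -11.36 rad/s; magnitude 11.36 rad/s.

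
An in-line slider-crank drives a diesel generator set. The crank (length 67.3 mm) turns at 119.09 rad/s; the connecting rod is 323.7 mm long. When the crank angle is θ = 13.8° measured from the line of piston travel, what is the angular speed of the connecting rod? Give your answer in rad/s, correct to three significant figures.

24.1

ω = 119.1 rad/s
The rod makes angle φ with the slider axis where L sinφ = r sinθ; differentiating, L cosφ·φ̇ = r ω cosθ.
L cosφ = √(L² − r² sin²θ) = 0.3233 m.
|ω_rod| = r ω |cosθ| / √(L² − r² sin²θ) = 0.0673·119.1·0.97113/0.3233 = 24.075 rad/s.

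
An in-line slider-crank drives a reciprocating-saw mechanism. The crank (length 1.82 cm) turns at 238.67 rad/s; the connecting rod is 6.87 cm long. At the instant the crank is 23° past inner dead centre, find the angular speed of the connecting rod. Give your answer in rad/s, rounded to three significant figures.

58.5

ω = 238.7 rad/s
The rod makes angle φ with the slider axis where L sinφ = r sinθ; differentiating, L cosφ·φ̇ = r ω cosθ.
L cosφ = √(L² − r² sin²θ) = 0.068331 m.
|ω_rod| = r ω |cosθ| / √(L² − r² sin²θ) = 0.0182·238.7·0.92050/0.068331 = 58.516 rad/s.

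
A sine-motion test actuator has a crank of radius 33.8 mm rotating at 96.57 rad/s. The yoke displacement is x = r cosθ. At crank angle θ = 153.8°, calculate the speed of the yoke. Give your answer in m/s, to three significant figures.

ω = 96.57 rad/s
x = r cosθ ⇒ ẋ = −rω sinθ.
|v| = rω|sinθ| = 0.0338·96.57·|sin 153.8°| = 1.4411 m/s.

1.44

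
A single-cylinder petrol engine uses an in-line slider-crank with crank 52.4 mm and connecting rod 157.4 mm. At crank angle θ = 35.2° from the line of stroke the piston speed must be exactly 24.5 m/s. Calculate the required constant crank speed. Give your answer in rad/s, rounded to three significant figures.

For an in-line slider-crank, |v_piston| = rω|sinθ|·[1 + r cosθ/√(L² − r² sin²θ)].
With r = 0.0524 m, L = 0.1574 m, θ = 35.2°: the bracketed kinematic factor |dx/dθ| = 0.038578 m.
ω = v/|dx/dθ| = 24.5/0.038578 = 635.09 rad/s.

635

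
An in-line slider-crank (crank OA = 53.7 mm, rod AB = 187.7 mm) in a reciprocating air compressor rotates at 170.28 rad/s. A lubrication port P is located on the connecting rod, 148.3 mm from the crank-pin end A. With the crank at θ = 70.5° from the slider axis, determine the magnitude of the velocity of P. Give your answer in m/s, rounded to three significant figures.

ω = 170.3 rad/s.  Crank-pin speed |V_A| = rω = 9.144 m/s, perpendicular to OA.
Rod angle: sinφ = −(r/L) sinθ ⇒ φ = -15.646°; ω_rod = −rω cosθ/√(L²−r²sin²θ) = -16.888 rad/s.
V_P = V_A + ω_rod × AP, with AP = 0.1483 m along the rod.
Components: V_Px = −rω sinθ − a·ω_rod·sinφ = -9.295 m/s;  V_Py = rω cosθ + a·ω_rod·cosφ = +0.64072 m/s.
|V_P| = √(V_Px² + V_Py²) = 9.317 m/s.

9.32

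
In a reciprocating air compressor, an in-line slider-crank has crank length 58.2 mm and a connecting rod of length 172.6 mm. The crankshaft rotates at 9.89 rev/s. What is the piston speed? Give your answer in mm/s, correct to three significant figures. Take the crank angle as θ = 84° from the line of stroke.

3730

ω = 2π·9.89 = 62.14 rad/s
For an in-line slider-crank, x = r cosθ + √(L² − r² sin²θ), so v = −rω sinθ·[1 + r cosθ/√(L² − r² sin²θ)].
With r = 0.0582 m, L = 0.1726 m, θ = 84°: √(L² − r² sin²θ) = 0.16261 m.
v = −0.0582·62.14·0.99452·[1 + 0.0582·0.10453/0.16261] = -3.7313 m/s.
|v| = 3.7313 m/s = 3731.3 mm/s.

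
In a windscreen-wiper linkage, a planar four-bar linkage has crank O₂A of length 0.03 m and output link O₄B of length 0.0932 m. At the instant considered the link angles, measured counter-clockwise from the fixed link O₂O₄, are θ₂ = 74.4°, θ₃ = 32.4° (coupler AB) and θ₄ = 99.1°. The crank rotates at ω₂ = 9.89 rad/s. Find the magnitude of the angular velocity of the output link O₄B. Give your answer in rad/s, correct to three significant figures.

2.32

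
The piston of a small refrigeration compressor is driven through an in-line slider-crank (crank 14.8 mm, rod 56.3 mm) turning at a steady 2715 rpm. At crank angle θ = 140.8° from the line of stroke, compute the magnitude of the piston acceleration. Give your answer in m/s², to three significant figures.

ω = 2π·2715/60 = 284.3 rad/s
x(θ) = r cosθ + √(L² − r² sin²θ); with ω constant, a = ω²·d²x/dθ².
d²x/dθ² = −r cosθ − r²(cos2θ)/√u − r⁴ sin²2θ/(4u^{3/2}),  u = L² − r² sin²θ = 0.00308219 m².
Substituting r = 0.0148 m, L = 0.0563 m, θ = 140.8°: d²x/dθ² = +0.010609 m.
a = ω²·d²x/dθ² = (284.3)²·(+0.010609) = +857.54 m/s²;  |a| = 857.54 m/s².

858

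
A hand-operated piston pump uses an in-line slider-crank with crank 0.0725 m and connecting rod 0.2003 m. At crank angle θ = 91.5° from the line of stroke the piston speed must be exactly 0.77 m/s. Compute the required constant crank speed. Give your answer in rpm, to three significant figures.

102

For an in-line slider-crank, |v_piston| = rω|sinθ|·[1 + r cosθ/√(L² − r² sin²θ)].
With r = 0.0725 m, L = 0.2003 m, θ = 91.5°: the bracketed kinematic factor |dx/dθ| = 0.071739 m.
ω = v/|dx/dθ| = 0.77/0.071739 = 10.733 rad/s.
N = 60ω/(2π) = 102.5 rpm.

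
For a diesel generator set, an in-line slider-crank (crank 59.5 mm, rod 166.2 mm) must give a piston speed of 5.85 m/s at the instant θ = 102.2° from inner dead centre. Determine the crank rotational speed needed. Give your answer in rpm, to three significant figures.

For an in-line slider-crank, |v_piston| = rω|sinθ|·[1 + r cosθ/√(L² − r² sin²θ)].
With r = 0.0595 m, L = 0.1662 m, θ = 102.2°: the bracketed kinematic factor |dx/dθ| = 0.05346 m.
ω = v/|dx/dθ| = 5.85/0.05346 = 109.43 rad/s.
N = 60ω/(2π) = 1045 rpm.

1040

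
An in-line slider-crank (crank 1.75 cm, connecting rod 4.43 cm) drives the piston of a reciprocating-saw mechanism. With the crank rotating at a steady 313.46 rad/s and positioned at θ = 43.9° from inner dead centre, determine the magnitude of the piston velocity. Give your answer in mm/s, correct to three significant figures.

4930

ω = 313.5 rad/s
For an in-line slider-crank, x = r cosθ + √(L² − r² sin²θ), so v = −rω sinθ·[1 + r cosθ/√(L² − r² sin²θ)].
With r = 0.0175 m, L = 0.0443 m, θ = 43.9°: √(L² − r² sin²θ) = 0.042606 m.
v = −0.0175·313.5·0.69340·[1 + 0.0175·0.72055/0.042606] = -4.9294 m/s.
|v| = 4.9294 m/s = 4929.4 mm/s.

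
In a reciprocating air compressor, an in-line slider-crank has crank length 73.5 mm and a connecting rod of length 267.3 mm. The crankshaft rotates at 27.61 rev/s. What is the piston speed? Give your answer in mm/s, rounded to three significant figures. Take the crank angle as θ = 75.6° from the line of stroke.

ω = 2π·27.6 = 173.5 rad/s
For an in-line slider-crank, x = r cosθ + √(L² − r² sin²θ), so v = −rω sinθ·[1 + r cosθ/√(L² − r² sin²θ)].
With r = 0.0735 m, L = 0.2673 m, θ = 75.6°: √(L² − r² sin²θ) = 0.25765 m.
v = −0.0735·173.5·0.96858·[1 + 0.0735·0.24869/0.25765] = -13.226 m/s.
|v| = 13.226 m/s = 13226 mm/s.

13200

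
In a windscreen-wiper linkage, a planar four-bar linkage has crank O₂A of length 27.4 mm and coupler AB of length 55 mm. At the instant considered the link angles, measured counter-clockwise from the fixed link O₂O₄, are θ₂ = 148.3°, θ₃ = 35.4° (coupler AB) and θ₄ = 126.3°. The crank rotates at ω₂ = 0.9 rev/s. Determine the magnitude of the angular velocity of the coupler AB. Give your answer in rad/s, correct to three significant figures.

1.06

ω₂ = 5.655 rad/s (from 0.9 rev/s).
Differentiating the loop-closure r₂e^{iθ₂}+r₃e^{iθ₃}=r₁+r₄e^{iθ₄} gives r₂ω₂e^{iθ₂}+r₃ω₃e^{iθ₃}=r₄ω₄e^{iθ₄}.
Eliminating the other unknown: ω₃ = r₂ω₂ sin(θ₄−θ₂) / [r₃ sin(θ₃−θ₄)].
Numerator sine = -0.37461; denominator sine = -0.99988.
Result = 0.0274·5.655·(-0.37461) / (0.055·(-0.99988)) = +1.0555 rad/s; magnitude 1.0555 rad/s.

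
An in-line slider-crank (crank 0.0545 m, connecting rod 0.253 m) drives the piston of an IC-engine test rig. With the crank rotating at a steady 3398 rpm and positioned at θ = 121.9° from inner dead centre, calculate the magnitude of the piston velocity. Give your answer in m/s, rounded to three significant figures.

ω = 2π·3398/60 = 355.8 rad/s
For an in-line slider-crank, x = r cosθ + √(L² − r² sin²θ), so v = −rω sinθ·[1 + r cosθ/√(L² − r² sin²θ)].
With r = 0.0545 m, L = 0.253 m, θ = 121.9°: √(L² − r² sin²θ) = 0.24873 m.
v = −0.0545·355.8·0.84897·[1 + 0.0545·-0.52844/0.24873] = -14.558 m/s.
|v| = 14.558 m/s.

14.6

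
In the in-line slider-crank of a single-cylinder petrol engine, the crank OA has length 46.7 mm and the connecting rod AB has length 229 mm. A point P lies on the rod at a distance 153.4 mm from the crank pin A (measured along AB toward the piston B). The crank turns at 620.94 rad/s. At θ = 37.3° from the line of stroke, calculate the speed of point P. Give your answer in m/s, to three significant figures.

ω = 620.9 rad/s.  Crank-pin speed |V_A| = rω = 28.998 m/s, perpendicular to OA.
Rod angle: sinφ = −(r/L) sinθ ⇒ φ = -7.099°; ω_rod = −rω cosθ/√(L²−r²sin²θ) = -101.51 rad/s.
V_P = V_A + ω_rod × AP, with AP = 0.1534 m along the rod.
Components: V_Px = −rω sinθ − a·ω_rod·sinφ = -19.497 m/s;  V_Py = rω cosθ + a·ω_rod·cosφ = +7.6152 m/s.
|V_P| = √(V_Px² + V_Py²) = 20.931 m/s.

20.9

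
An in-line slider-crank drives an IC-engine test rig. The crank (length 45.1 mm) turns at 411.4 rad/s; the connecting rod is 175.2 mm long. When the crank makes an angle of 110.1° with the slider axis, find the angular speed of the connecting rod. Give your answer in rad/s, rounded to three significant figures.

37.5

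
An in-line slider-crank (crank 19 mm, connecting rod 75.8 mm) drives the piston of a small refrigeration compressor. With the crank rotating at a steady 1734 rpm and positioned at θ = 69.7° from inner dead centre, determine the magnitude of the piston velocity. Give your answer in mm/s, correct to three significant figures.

ω = 2π·1734/60 = 181.6 rad/s
For an in-line slider-crank, x = r cosθ + √(L² − r² sin²θ), so v = −rω sinθ·[1 + r cosθ/√(L² − r² sin²θ)].
With r = 0.019 m, L = 0.0758 m, θ = 69.7°: √(L² − r² sin²θ) = 0.073676 m.
v = −0.019·181.6·0.93789·[1 + 0.019·0.34694/0.073676] = -3.5253 m/s.
|v| = 3.5253 m/s = 3525.3 mm/s.

3530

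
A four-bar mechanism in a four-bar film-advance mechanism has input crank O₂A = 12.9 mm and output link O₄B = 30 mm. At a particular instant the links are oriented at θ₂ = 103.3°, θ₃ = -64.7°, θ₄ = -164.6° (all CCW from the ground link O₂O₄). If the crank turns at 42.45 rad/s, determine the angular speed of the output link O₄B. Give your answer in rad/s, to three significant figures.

3.85

ω₂ = 42.45 rad/s
Differentiating the loop-closure r₂e^{iθ₂}+r₃e^{iθ₃}=r₁+r₄e^{iθ₄} gives r₂ω₂e^{iθ₂}+r₃ω₃e^{iθ₃}=r₄ω₄e^{iθ₄}.
Eliminating the other unknown: ω₄ = r₂ω₂ sin(θ₂−θ₃) / [r₄ sin(θ₄−θ₃)].
Numerator sine = +0.20791; denominator sine = -0.98511.
Result = 0.0129·42.45·(+0.20791) / (0.03·(-0.98511)) = -3.8525 rad/s; magnitude 3.8525 rad/s.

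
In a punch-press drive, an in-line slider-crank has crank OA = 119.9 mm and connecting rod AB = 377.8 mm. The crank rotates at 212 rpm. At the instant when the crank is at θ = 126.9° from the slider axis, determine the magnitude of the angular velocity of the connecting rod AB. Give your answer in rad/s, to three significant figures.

4.37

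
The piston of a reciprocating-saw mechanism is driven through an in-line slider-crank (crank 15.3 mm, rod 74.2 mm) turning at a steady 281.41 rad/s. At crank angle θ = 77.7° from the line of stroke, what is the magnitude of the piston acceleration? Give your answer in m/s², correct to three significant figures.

ω = 281.4 rad/s
x(θ) = r cosθ + √(L² − r² sin²θ); with ω constant, a = ω²·d²x/dθ².
d²x/dθ² = −r cosθ − r²(cos2θ)/√u − r⁴ sin²2θ/(4u^{3/2}),  u = L² − r² sin²θ = 0.00528217 m².
Substituting r = 0.0153 m, L = 0.0742 m, θ = 77.7°: d²x/dθ² = -0.00033699 m.
a = ω²·d²x/dθ² = (281.4)²·(-0.00033699) = -26.687 m/s²;  |a| = 26.687 m/s².

26.7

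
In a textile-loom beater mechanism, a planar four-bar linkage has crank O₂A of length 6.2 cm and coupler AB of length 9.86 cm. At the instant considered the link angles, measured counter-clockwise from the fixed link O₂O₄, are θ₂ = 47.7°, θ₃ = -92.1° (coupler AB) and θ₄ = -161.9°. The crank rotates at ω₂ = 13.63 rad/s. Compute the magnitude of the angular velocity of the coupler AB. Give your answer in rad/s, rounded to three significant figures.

4.51

ω₂ = 13.63 rad/s
Differentiating the loop-closure r₂e^{iθ₂}+r₃e^{iθ₃}=r₁+r₄e^{iθ₄} gives r₂ω₂e^{iθ₂}+r₃ω₃e^{iθ₃}=r₄ω₄e^{iθ₄}.
Eliminating the other unknown: ω₃ = r₂ω₂ sin(θ₄−θ₂) / [r₃ sin(θ₃−θ₄)].
Numerator sine = +0.49394; denominator sine = +0.93849.
Result = 0.062·13.63·(+0.49394) / (0.0986·(+0.93849)) = +4.5108 rad/s; magnitude 4.5108 rad/s.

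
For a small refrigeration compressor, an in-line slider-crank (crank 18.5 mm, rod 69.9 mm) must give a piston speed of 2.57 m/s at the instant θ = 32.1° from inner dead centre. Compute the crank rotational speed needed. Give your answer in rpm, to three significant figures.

For an in-line slider-crank, |v_piston| = rω|sinθ|·[1 + r cosθ/√(L² − r² sin²θ)].
With r = 0.0185 m, L = 0.0699 m, θ = 32.1°: the bracketed kinematic factor |dx/dθ| = 0.012057 m.
ω = v/|dx/dθ| = 2.57/0.012057 = 213.15 rad/s.
N = 60ω/(2π) = 2035.5 rpm.

2040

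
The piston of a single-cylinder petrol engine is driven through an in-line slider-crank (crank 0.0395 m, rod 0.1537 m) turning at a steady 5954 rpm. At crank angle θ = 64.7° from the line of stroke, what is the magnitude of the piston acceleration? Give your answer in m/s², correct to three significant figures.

ω = 2π·5954/60 = 623.5 rad/s
x(θ) = r cosθ + √(L² − r² sin²θ); with ω constant, a = ω²·d²x/dθ².
d²x/dθ² = −r cosθ − r²(cos2θ)/√u − r⁴ sin²2θ/(4u^{3/2}),  u = L² − r² sin²θ = 0.0223484 m².
Substituting r = 0.0395 m, L = 0.1537 m, θ = 64.7°: d²x/dθ² = -0.010365 m.
a = ω²·d²x/dθ² = (623.5)²·(-0.010365) = -4029.4 m/s²;  |a| = 4029.4 m/s².

4030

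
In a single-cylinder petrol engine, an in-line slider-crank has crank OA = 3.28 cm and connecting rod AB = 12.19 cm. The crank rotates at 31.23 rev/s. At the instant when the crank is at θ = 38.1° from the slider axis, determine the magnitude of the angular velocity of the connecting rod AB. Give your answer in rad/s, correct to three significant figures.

ω = 196.2 rad/s (converted from 31.23 rev/s).
The rod makes angle φ with the slider axis where L sinφ = r sinθ; differentiating, L cosφ·φ̇ = r ω cosθ.
L cosφ = √(L² − r² sin²θ) = 0.12021 m.
|ω_rod| = r ω |cosθ| / √(L² − r² sin²θ) = 0.0328·196.2·0.78694/0.12021 = 42.134 rad/s.

42.1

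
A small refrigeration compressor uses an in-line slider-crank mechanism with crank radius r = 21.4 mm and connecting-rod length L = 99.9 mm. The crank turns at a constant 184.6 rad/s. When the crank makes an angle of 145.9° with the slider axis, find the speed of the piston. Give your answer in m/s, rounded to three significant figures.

1.82

ω = 184.6 rad/s
For an in-line slider-crank, x = r cosθ + √(L² − r² sin²θ), so v = −rω sinθ·[1 + r cosθ/√(L² − r² sin²θ)].
With r = 0.0214 m, L = 0.0999 m, θ = 145.9°: √(L² − r² sin²θ) = 0.099177 m.
v = −0.0214·184.6·0.56064·[1 + 0.0214·-0.82806/0.099177] = -1.819 m/s.
|v| = 1.819 m/s.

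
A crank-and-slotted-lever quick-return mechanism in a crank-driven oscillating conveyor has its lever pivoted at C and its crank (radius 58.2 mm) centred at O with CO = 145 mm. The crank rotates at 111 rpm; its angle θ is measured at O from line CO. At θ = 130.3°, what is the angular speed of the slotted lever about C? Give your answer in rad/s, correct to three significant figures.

1.78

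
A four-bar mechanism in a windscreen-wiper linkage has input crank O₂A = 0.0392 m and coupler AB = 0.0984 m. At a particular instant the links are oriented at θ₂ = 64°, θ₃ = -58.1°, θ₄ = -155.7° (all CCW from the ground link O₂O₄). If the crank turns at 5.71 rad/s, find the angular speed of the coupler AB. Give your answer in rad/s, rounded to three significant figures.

ω₂ = 5.71 rad/s
Differentiating the loop-closure r₂e^{iθ₂}+r₃e^{iθ₃}=r₁+r₄e^{iθ₄} gives r₂ω₂e^{iθ₂}+r₃ω₃e^{iθ₃}=r₄ω₄e^{iθ₄}.
Eliminating the other unknown: ω₃ = r₂ω₂ sin(θ₄−θ₂) / [r₃ sin(θ₃−θ₄)].
Numerator sine = +0.63877; denominator sine = +0.99122.
Result = 0.0392·5.71·(+0.63877) / (0.0984·(+0.99122)) = +1.4659 rad/s; magnitude 1.4659 rad/s.

1.47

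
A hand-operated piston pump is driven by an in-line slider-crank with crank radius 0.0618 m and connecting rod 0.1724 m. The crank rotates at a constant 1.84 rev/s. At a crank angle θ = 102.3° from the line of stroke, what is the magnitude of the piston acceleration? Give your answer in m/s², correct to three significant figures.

4.61

ω = 2π·1.84 = 11.56 rad/s
x(θ) = r cosθ + √(L² − r² sin²θ); with ω constant, a = ω²·d²x/dθ².
d²x/dθ² = −r cosθ − r²(cos2θ)/√u − r⁴ sin²2θ/(4u^{3/2}),  u = L² − r² sin²θ = 0.0260758 m².
Substituting r = 0.0618 m, L = 0.1724 m, θ = 102.3°: d²x/dθ² = +0.03452 m.
a = ω²·d²x/dθ² = (11.56)²·(+0.03452) = +4.6139 m/s²;  |a| = 4.6139 m/s².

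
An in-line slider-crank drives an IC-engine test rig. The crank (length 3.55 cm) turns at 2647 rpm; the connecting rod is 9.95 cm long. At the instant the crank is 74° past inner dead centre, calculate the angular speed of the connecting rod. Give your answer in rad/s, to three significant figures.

29.0

ω = 277.2 rad/s (converted from 2647 rpm).
The rod makes angle φ with the slider axis where L sinφ = r sinθ; differentiating, L cosφ·φ̇ = r ω cosθ.
L cosφ = √(L² − r² sin²θ) = 0.093465 m.
|ω_rod| = r ω |cosθ| / √(L² − r² sin²θ) = 0.0355·277.2·0.27564/0.093465 = 29.02 rad/s.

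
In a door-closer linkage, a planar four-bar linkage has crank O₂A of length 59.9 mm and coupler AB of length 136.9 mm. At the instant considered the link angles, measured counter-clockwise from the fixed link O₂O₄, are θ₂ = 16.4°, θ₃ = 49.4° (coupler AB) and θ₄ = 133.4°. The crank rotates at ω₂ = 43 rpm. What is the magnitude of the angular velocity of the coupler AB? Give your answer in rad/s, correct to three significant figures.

1.77

ω₂ = 4.503 rad/s (from 43 rpm).
Differentiating the loop-closure r₂e^{iθ₂}+r₃e^{iθ₃}=r₁+r₄e^{iθ₄} gives r₂ω₂e^{iθ₂}+r₃ω₃e^{iθ₃}=r₄ω₄e^{iθ₄}.
Eliminating the other unknown: ω₃ = r₂ω₂ sin(θ₄−θ₂) / [r₃ sin(θ₃−θ₄)].
Numerator sine = +0.89101; denominator sine = -0.99452.
Result = 0.0599·4.503·(+0.89101) / (0.1369·(-0.99452)) = -1.7652 rad/s; magnitude 1.7652 rad/s.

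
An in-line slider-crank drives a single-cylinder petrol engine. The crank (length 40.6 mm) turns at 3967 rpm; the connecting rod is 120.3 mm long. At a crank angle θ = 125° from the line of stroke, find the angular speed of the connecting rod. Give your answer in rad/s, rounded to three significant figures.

83.7

ω = 415.4 rad/s (converted from 3967 rpm).
The rod makes angle φ with the slider axis where L sinφ = r sinθ; differentiating, L cosφ·φ̇ = r ω cosθ.
L cosφ = √(L² − r² sin²θ) = 0.11561 m.
|ω_rod| = r ω |cosθ| / √(L² − r² sin²θ) = 0.0406·415.4·0.57358/0.11561 = 83.677 rad/s.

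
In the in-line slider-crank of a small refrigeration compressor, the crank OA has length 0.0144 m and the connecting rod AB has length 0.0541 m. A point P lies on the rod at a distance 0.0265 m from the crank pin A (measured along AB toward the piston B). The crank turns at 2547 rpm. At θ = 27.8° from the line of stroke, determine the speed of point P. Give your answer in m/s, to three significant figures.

ω = 266.7 rad/s.  Crank-pin speed |V_A| = rω = 3.8408 m/s, perpendicular to OA.
Rod angle: sinφ = −(r/L) sinθ ⇒ φ = -7.131°; ω_rod = −rω cosθ/√(L²−r²sin²θ) = -63.29 rad/s.
V_P = V_A + ω_rod × AP, with AP = 0.0265 m along the rod.
Components: V_Px = −rω sinθ − a·ω_rod·sinφ = -1.9995 m/s;  V_Py = rω cosθ + a·ω_rod·cosφ = +1.7333 m/s.
|V_P| = √(V_Px² + V_Py²) = 2.6462 m/s.

2.65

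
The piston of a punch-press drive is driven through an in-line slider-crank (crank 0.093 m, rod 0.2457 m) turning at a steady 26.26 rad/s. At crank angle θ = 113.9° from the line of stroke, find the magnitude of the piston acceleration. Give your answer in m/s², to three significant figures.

ω = 26.26 rad/s
x(θ) = r cosθ + √(L² − r² sin²θ); with ω constant, a = ω²·d²x/dθ².
d²x/dθ² = −r cosθ − r²(cos2θ)/√u − r⁴ sin²2θ/(4u^{3/2}),  u = L² − r² sin²θ = 0.0531391 m².
Substituting r = 0.093 m, L = 0.2457 m, θ = 113.9°: d²x/dθ² = +0.062043 m.
a = ω²·d²x/dθ² = (26.26)²·(+0.062043) = +42.784 m/s²;  |a| = 42.784 m/s².

42.8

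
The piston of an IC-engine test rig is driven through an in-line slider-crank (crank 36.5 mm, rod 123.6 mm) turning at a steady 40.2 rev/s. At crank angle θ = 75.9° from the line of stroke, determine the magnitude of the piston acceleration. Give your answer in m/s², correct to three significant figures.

ω = 2π·40.2 = 252.6 rad/s
x(θ) = r cosθ + √(L² − r² sin²θ); with ω constant, a = ω²·d²x/dθ².
d²x/dθ² = −r cosθ − r²(cos2θ)/√u − r⁴ sin²2θ/(4u^{3/2}),  u = L² − r² sin²θ = 0.0140238 m².
Substituting r = 0.0365 m, L = 0.1236 m, θ = 75.9°: d²x/dθ² = +0.00096307 m.
a = ω²·d²x/dθ² = (252.6)²·(+0.00096307) = +61.443 m/s²;  |a| = 61.443 m/s².

61.4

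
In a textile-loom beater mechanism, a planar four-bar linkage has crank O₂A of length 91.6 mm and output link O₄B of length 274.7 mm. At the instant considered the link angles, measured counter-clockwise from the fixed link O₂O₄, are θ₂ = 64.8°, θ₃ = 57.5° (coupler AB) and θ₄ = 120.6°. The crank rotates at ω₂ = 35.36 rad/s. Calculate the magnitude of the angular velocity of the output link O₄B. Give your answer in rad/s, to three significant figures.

1.68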